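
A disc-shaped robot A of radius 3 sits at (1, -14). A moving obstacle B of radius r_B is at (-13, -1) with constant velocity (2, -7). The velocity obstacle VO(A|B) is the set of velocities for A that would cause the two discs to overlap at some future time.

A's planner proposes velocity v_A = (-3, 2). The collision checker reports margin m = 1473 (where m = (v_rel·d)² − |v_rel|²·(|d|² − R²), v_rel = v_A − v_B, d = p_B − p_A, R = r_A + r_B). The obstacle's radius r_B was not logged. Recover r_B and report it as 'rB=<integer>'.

m = 1473
d = (-14, 13);  v_rel = (-5, 9),  |v_rel|² = 106
v_rel×d = (-5)·(13) − (9)·(-14) = 61
since m = R²·106 − 61²:  R² = (3721 + 1473) / 106 = 49
R = √49 = 7  ⇒  r_B = 7 − 3 = 4

rB=4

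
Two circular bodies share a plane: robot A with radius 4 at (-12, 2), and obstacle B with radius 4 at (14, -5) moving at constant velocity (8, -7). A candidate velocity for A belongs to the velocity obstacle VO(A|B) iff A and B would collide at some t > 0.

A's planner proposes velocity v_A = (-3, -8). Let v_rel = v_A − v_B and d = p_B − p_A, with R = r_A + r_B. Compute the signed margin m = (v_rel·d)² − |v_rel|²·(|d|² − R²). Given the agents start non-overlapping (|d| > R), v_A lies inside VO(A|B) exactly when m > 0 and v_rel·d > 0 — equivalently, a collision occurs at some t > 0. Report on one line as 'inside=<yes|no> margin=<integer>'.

d = (26, -7),  |d|² = 725;  R = 4+4 = 8,  c = 725−8² = 661
v_rel = (-11, -1),  |v_rel|² = 122;  v_rel·d = (-11)·(26) + (-1)·(-7) = -279
122·t² + 558·t + 661 = 0  ⇒  m = (-279)² − 122·661 = -2801
m = -2801 < 0,  v_rel·d = -279 < 0  ⇒  outside

inside=no margin=-2801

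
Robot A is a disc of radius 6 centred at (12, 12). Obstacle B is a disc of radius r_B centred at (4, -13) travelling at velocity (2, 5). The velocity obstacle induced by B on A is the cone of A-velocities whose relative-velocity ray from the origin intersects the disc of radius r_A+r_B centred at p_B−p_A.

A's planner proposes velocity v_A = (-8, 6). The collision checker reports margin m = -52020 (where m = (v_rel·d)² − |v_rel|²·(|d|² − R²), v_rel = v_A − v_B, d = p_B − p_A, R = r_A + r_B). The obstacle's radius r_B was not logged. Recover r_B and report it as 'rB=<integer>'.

m = -52020
d = (-8, -25);  v_rel = (-10, 1),  |v_rel|² = 101
v_rel×d = (-10)·(-25) − (1)·(-8) = 258
since m = R²·101 − 258²:  R² = (66564 + -52020) / 101 = 144
R = √144 = 12  ⇒  r_B = 12 − 6 = 6

rB=6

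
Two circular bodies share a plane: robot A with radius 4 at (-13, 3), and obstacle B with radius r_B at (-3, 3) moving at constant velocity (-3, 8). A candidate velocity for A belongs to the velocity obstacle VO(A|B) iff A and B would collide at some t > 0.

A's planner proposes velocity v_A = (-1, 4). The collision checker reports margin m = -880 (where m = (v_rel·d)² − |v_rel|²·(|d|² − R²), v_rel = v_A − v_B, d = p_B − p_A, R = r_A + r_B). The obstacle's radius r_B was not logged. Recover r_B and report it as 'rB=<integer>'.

m = -880
d = (10, 0);  v_rel = (2, -4),  |v_rel|² = 20
v_rel×d = (2)·(0) − (-4)·(10) = 40
since m = R²·20 − 40²:  R² = (1600 + -880) / 20 = 36
R = √36 = 6  ⇒  r_B = 6 − 4 = 2

rB=2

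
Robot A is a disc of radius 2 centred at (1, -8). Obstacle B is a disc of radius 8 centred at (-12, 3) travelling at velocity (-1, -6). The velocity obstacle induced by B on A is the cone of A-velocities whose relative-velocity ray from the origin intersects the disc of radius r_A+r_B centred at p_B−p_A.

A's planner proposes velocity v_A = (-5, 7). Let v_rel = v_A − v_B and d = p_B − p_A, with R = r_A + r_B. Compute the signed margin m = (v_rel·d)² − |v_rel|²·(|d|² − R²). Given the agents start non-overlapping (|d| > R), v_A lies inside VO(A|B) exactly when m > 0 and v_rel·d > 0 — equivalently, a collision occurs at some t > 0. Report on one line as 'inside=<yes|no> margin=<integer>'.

d = (-13, 11),  |d|² = 290;  R = 2+8 = 10,  c = 290−10² = 190
v_rel = (-4, 13),  |v_rel|² = 185;  v_rel·d = (-4)·(-13) + (13)·(11) = 195
185·t² − 390·t + 190 = 0  ⇒  m = 195² − 185·190 = 2875
m = 2875 > 0,  v_rel·d = 195 > 0  ⇒  inside

inside=yes margin=2875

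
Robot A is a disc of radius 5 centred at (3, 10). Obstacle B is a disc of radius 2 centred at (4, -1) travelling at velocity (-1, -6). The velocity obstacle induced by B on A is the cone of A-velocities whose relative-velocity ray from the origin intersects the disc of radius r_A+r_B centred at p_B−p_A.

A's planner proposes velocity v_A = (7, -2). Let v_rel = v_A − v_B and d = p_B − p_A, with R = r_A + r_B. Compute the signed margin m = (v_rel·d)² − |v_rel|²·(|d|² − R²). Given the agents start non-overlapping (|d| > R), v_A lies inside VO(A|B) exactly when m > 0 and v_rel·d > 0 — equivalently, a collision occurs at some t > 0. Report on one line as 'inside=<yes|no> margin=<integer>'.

d = (1, -11),  |d|² = 122;  R = 5+2 = 7,  c = 122−7² = 73
v_rel = (8, 4),  |v_rel|² = 80;  v_rel·d = (8)·(1) + (4)·(-11) = -36
80·t² + 72·t + 73 = 0  ⇒  m = (-36)² − 80·73 = -4544
m = -4544 < 0,  v_rel·d = -36 < 0  ⇒  outside

inside=no margin=-4544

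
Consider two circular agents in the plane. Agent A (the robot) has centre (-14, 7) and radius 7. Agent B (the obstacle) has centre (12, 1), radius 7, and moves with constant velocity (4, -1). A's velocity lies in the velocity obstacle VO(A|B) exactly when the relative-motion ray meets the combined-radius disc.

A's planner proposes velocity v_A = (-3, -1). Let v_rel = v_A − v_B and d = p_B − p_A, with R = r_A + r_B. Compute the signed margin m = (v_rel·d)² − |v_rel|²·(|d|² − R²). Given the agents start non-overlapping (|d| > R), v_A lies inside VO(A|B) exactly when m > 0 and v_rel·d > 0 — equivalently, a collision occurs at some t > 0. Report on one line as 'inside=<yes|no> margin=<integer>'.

d = (26, -6),  |d|² = 712;  R = 7+7 = 14,  c = 712−14² = 516
v_rel = (-7, 0),  |v_rel|² = 49;  v_rel·d = (-7)·(26) + (0)·(-6) = -182
49·t² + 364·t + 516 = 0  ⇒  m = (-182)² − 49·516 = 7840
m = 7840 > 0,  v_rel·d = -182 < 0  ⇒  outside

inside=no margin=7840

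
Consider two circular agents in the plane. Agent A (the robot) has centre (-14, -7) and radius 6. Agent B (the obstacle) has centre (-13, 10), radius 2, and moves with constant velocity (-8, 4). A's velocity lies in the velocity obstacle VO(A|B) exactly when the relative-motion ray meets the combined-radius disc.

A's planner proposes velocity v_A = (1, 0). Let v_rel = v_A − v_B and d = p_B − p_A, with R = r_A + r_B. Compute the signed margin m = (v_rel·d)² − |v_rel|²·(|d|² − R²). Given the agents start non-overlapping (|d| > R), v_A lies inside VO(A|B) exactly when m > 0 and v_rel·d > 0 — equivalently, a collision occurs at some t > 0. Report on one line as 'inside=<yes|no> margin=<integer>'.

d = (1, 17),  |d|² = 290;  R = 6+2 = 8,  c = 290−8² = 226
v_rel = (9, -4),  |v_rel|² = 97;  v_rel·d = (9)·(1) + (-4)·(17) = -59
97·t² + 118·t + 226 = 0  ⇒  m = (-59)² − 97·226 = -18441
m = -18441 < 0,  v_rel·d = -59 < 0  ⇒  outside

inside=no margin=-18441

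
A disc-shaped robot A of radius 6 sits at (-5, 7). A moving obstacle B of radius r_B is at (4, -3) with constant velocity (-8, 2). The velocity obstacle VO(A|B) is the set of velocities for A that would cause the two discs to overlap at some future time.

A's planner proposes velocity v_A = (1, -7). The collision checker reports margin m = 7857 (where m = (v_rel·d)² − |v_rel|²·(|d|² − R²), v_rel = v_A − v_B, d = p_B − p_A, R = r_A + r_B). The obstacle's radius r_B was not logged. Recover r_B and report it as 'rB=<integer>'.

m = 7857
d = (9, -10);  v_rel = (9, -9),  |v_rel|² = 162
v_rel×d = (9)·(-10) − (-9)·(9) = -9
since m = R²·162 − (-9)²:  R² = (81 + 7857) / 162 = 49
R = √49 = 7  ⇒  r_B = 7 − 6 = 1

rB=1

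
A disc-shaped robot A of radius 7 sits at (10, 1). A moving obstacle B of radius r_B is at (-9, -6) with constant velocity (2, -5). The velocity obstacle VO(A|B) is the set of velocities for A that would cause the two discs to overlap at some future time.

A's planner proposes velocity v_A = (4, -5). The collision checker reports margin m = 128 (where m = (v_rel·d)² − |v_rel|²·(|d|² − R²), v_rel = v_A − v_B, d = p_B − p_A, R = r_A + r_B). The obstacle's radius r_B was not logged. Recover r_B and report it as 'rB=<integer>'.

m = 128
d = (-19, -7);  v_rel = (2, 0),  |v_rel|² = 4
v_rel×d = (2)·(-7) − (0)·(-19) = -14
since m = R²·4 − (-14)²:  R² = (196 + 128) / 4 = 81
R = √81 = 9  ⇒  r_B = 9 − 7 = 2

rB=2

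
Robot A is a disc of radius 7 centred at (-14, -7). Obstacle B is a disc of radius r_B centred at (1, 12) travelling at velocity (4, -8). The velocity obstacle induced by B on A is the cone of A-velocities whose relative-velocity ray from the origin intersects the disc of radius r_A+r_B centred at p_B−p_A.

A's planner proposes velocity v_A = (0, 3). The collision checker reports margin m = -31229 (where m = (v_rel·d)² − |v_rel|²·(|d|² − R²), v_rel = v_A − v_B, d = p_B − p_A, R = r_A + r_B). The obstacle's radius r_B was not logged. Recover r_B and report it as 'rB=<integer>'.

m = -31229
d = (15, 19);  v_rel = (-4, 11),  |v_rel|² = 137
v_rel×d = (-4)·(19) − (11)·(15) = -241
since m = R²·137 − (-241)²:  R² = (58081 + -31229) / 137 = 196
R = √196 = 14  ⇒  r_B = 14 − 7 = 7

rB=7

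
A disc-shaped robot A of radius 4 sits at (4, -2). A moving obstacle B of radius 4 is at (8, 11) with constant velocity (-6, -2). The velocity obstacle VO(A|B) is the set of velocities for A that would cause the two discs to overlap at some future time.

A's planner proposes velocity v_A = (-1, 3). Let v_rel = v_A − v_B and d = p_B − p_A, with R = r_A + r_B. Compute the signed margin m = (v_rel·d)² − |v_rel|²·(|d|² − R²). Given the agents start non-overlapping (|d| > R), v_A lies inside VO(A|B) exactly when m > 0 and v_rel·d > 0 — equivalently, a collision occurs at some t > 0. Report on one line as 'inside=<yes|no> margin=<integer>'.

d = (4, 13),  |d|² = 185;  R = 4+4 = 8,  c = 185−8² = 121
v_rel = (5, 5),  |v_rel|² = 50;  v_rel·d = (5)·(4) + (5)·(13) = 85
50·t² − 170·t + 121 = 0  ⇒  m = 85² − 50·121 = 1175
m = 1175 > 0,  v_rel·d = 85 > 0  ⇒  inside

inside=yes margin=1175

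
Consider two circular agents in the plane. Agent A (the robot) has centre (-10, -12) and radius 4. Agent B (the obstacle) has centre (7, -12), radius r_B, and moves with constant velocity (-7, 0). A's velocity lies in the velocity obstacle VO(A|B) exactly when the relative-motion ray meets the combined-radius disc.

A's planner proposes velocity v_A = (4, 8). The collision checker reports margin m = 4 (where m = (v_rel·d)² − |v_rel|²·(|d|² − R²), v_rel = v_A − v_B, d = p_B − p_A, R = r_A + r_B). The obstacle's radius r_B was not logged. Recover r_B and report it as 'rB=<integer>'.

m = 4
d = (17, 0);  v_rel = (11, 8),  |v_rel|² = 185
v_rel×d = (11)·(0) − (8)·(17) = -136
since m = R²·185 − (-136)²:  R² = (18496 + 4) / 185 = 100
R = √100 = 10  ⇒  r_B = 10 − 4 = 6

rB=6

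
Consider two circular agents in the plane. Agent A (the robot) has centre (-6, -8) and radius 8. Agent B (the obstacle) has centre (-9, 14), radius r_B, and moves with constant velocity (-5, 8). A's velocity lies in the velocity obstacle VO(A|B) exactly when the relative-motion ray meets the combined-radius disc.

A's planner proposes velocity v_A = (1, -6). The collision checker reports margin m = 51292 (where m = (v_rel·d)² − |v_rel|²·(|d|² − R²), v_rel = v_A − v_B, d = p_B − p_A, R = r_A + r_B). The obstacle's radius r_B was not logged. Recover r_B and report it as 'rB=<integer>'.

m = 51292
d = (-3, 22);  v_rel = (6, -14),  |v_rel|² = 232
v_rel×d = (6)·(22) − (-14)·(-3) = 90
since m = R²·232 − 90²:  R² = (8100 + 51292) / 232 = 256
R = √256 = 16  ⇒  r_B = 16 − 8 = 8

rB=8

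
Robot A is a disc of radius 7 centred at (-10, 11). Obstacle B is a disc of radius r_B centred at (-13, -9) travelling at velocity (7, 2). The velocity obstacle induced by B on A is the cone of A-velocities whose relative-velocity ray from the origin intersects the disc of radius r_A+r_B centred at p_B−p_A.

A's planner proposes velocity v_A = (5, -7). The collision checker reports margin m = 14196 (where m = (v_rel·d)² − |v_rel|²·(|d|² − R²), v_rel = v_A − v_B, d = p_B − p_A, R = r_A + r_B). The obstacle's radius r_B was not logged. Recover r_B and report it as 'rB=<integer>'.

m = 14196
d = (-3, -20);  v_rel = (-2, -9),  |v_rel|² = 85
v_rel×d = (-2)·(-20) − (-9)·(-3) = 13
since m = R²·85 − 13²:  R² = (169 + 14196) / 85 = 169
R = √169 = 13  ⇒  r_B = 13 − 7 = 6

rB=6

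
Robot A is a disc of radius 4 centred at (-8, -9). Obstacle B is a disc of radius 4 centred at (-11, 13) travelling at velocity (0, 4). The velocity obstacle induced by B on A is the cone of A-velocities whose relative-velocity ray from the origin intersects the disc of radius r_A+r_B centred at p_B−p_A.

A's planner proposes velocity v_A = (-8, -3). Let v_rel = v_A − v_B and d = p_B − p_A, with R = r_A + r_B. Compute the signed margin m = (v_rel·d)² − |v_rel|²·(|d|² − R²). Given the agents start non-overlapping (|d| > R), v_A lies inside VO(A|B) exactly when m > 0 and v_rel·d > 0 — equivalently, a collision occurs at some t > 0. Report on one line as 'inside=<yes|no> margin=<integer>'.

d = (-3, 22),  |d|² = 493;  R = 4+4 = 8,  c = 493−8² = 429
v_rel = (-8, -7),  |v_rel|² = 113;  v_rel·d = (-8)·(-3) + (-7)·(22) = -130
113·t² + 260·t + 429 = 0  ⇒  m = (-130)² − 113·429 = -31577
m = -31577 < 0,  v_rel·d = -130 < 0  ⇒  outside

inside=no margin=-31577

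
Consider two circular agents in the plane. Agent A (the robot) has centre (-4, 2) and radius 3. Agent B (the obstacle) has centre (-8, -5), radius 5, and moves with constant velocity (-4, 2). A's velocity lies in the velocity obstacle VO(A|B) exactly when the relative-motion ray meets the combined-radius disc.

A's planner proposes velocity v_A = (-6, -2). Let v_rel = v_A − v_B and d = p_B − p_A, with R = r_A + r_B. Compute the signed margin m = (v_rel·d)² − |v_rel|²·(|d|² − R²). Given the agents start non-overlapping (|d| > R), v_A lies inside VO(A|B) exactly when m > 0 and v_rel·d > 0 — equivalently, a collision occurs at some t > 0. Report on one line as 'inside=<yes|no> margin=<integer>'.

d = (-4, -7),  |d|² = 65;  R = 3+5 = 8,  c = 65−8² = 1
v_rel = (-2, -4),  |v_rel|² = 20;  v_rel·d = (-2)·(-4) + (-4)·(-7) = 36
20·t² − 72·t + 1 = 0  ⇒  m = 36² − 20·1 = 1276
m = 1276 > 0,  v_rel·d = 36 > 0  ⇒  inside

inside=yes margin=1276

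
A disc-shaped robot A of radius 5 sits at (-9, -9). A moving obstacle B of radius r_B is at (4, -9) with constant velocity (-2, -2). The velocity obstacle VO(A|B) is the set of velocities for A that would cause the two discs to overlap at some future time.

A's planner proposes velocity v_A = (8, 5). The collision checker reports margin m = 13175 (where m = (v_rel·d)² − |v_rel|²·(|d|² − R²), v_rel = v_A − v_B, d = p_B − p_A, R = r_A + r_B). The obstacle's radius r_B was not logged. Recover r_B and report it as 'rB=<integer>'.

m = 13175
d = (13, 0);  v_rel = (10, 7),  |v_rel|² = 149
v_rel×d = (10)·(0) − (7)·(13) = -91
since m = R²·149 − (-91)²:  R² = (8281 + 13175) / 149 = 144
R = √144 = 12  ⇒  r_B = 12 − 5 = 7

rB=7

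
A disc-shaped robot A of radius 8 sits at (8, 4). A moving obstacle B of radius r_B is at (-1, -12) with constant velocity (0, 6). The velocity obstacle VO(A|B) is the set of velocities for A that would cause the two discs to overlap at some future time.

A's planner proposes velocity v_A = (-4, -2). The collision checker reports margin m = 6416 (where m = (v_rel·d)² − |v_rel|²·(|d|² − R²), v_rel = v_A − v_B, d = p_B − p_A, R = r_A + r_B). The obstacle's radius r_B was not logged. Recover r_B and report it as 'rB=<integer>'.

m = 6416
d = (-9, -16);  v_rel = (-4, -8),  |v_rel|² = 80
v_rel×d = (-4)·(-16) − (-8)·(-9) = -8
since m = R²·80 − (-8)²:  R² = (64 + 6416) / 80 = 81
R = √81 = 9  ⇒  r_B = 9 − 8 = 1

rB=1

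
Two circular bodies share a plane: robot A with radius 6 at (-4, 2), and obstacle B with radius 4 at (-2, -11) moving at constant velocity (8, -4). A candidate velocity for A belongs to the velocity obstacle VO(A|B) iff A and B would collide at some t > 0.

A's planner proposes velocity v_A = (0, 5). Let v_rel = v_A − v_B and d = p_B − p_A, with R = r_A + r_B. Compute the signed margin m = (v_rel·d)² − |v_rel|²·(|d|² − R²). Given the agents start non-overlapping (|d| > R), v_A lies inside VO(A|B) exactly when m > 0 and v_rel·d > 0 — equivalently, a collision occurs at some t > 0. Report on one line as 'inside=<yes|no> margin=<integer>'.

d = (2, -13),  |d|² = 173;  R = 6+4 = 10,  c = 173−10² = 73
v_rel = (-8, 9),  |v_rel|² = 145;  v_rel·d = (-8)·(2) + (9)·(-13) = -133
145·t² + 266·t + 73 = 0  ⇒  m = (-133)² − 145·73 = 7104
m = 7104 > 0,  v_rel·d = -133 < 0  ⇒  outside

inside=no margin=7104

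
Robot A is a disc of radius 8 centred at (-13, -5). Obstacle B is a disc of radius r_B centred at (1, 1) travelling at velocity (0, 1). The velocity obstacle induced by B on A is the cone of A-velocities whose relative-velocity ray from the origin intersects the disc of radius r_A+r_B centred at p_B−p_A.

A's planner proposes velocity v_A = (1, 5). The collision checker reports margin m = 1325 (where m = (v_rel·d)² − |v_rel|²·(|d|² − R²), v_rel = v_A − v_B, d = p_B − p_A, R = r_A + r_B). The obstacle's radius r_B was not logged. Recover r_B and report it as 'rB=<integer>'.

m = 1325
d = (14, 6);  v_rel = (1, 4),  |v_rel|² = 17
v_rel×d = (1)·(6) − (4)·(14) = -50
since m = R²·17 − (-50)²:  R² = (2500 + 1325) / 17 = 225
R = √225 = 15  ⇒  r_B = 15 − 8 = 7

rB=7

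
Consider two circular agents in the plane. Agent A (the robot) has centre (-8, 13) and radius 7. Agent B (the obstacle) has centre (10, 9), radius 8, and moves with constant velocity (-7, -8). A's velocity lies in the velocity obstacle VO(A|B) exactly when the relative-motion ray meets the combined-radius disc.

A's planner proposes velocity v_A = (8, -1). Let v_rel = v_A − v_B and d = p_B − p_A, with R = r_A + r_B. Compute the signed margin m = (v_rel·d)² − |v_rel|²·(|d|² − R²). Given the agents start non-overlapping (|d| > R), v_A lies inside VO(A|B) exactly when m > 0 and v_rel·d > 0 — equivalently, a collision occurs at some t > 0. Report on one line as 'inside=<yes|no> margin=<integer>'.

d = (18, -4),  |d|² = 340;  R = 7+8 = 15,  c = 340−15² = 115
v_rel = (15, 7),  |v_rel|² = 274;  v_rel·d = (15)·(18) + (7)·(-4) = 242
274·t² − 484·t + 115 = 0  ⇒  m = 242² − 274·115 = 27054
m = 27054 > 0,  v_rel·d = 242 > 0  ⇒  inside

inside=yes margin=27054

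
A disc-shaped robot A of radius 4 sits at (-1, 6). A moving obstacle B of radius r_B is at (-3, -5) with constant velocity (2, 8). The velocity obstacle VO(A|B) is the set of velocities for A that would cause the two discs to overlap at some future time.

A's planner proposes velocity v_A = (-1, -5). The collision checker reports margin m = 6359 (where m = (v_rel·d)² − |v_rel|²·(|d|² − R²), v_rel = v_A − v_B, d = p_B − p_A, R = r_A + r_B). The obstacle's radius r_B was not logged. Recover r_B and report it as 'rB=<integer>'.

m = 6359
d = (-2, -11);  v_rel = (-3, -13),  |v_rel|² = 178
v_rel×d = (-3)·(-11) − (-13)·(-2) = 7
since m = R²·178 − 7²:  R² = (49 + 6359) / 178 = 36
R = √36 = 6  ⇒  r_B = 6 − 4 = 2

rB=2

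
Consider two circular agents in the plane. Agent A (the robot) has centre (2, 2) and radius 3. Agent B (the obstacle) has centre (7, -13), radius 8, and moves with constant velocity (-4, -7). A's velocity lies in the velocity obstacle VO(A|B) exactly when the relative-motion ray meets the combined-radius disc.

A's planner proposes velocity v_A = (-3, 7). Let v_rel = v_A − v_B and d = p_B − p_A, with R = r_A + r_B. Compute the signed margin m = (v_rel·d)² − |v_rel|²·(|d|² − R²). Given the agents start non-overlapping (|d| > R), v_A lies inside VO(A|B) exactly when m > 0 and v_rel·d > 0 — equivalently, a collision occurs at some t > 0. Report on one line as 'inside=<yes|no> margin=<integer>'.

d = (5, -15),  |d|² = 250;  R = 3+8 = 11,  c = 250−11² = 129
v_rel = (1, 14),  |v_rel|² = 197;  v_rel·d = (1)·(5) + (14)·(-15) = -205
197·t² + 410·t + 129 = 0  ⇒  m = (-205)² − 197·129 = 16612
m = 16612 > 0,  v_rel·d = -205 < 0  ⇒  outside

inside=no margin=16612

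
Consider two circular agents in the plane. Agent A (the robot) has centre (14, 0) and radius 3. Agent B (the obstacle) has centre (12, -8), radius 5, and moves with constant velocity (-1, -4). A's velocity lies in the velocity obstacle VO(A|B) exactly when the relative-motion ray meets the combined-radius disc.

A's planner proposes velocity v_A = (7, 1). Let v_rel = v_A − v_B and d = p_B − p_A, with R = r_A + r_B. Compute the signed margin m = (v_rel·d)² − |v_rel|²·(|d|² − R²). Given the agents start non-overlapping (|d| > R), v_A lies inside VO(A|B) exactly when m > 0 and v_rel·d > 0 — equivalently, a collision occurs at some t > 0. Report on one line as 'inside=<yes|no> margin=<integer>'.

d = (-2, -8),  |d|² = 68;  R = 3+5 = 8,  c = 68−8² = 4
v_rel = (8, 5),  |v_rel|² = 89;  v_rel·d = (8)·(-2) + (5)·(-8) = -56
89·t² + 112·t + 4 = 0  ⇒  m = (-56)² − 89·4 = 2780
m = 2780 > 0,  v_rel·d = -56 < 0  ⇒  outside

inside=no margin=2780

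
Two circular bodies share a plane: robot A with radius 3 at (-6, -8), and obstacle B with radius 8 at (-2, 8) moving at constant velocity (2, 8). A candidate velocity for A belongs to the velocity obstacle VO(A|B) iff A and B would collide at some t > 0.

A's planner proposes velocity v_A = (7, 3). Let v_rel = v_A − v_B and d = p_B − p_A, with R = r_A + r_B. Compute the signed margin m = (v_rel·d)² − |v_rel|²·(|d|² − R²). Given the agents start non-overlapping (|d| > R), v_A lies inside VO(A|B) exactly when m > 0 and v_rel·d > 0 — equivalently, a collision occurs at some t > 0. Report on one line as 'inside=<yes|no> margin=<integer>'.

d = (4, 16),  |d|² = 272;  R = 3+8 = 11,  c = 272−11² = 151
v_rel = (5, -5),  |v_rel|² = 50;  v_rel·d = (5)·(4) + (-5)·(16) = -60
50·t² + 120·t + 151 = 0  ⇒  m = (-60)² − 50·151 = -3950
m = -3950 < 0,  v_rel·d = -60 < 0  ⇒  outside

inside=no margin=-3950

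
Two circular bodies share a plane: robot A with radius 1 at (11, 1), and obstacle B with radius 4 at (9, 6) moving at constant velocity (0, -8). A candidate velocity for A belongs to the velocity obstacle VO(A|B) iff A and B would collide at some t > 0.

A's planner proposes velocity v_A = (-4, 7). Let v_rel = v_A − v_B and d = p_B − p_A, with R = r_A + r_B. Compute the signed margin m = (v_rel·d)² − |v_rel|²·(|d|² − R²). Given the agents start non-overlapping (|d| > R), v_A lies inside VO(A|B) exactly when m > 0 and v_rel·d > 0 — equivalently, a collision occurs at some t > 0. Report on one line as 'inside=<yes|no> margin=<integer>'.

d = (-2, 5),  |d|² = 29;  R = 1+4 = 5,  c = 29−5² = 4
v_rel = (-4, 15),  |v_rel|² = 241;  v_rel·d = (-4)·(-2) + (15)·(5) = 83
241·t² − 166·t + 4 = 0  ⇒  m = 83² − 241·4 = 5925
m = 5925 > 0,  v_rel·d = 83 > 0  ⇒  inside

inside=yes margin=5925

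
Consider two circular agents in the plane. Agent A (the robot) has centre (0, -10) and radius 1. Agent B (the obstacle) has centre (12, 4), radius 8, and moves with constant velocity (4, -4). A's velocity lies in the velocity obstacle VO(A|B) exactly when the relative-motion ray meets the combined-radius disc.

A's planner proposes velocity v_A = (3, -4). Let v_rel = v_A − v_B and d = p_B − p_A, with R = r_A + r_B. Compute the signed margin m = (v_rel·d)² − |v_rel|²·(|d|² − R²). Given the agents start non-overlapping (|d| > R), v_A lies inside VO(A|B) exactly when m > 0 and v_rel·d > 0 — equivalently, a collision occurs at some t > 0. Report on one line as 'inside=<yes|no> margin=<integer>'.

d = (12, 14),  |d|² = 340;  R = 1+8 = 9,  c = 340−9² = 259
v_rel = (-1, 0),  |v_rel|² = 1;  v_rel·d = (-1)·(12) + (0)·(14) = -12
1·t² + 24·t + 259 = 0  ⇒  m = (-12)² − 1·259 = -115
m = -115 < 0,  v_rel·d = -12 < 0  ⇒  outside

inside=no margin=-115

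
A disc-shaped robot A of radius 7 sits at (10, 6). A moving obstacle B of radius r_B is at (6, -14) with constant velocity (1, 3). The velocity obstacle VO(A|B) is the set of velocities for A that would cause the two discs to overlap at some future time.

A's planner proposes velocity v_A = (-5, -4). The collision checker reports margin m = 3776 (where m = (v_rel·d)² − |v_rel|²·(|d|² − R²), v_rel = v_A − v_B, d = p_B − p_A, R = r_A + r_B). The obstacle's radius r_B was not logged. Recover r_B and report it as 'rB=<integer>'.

m = 3776
d = (-4, -20);  v_rel = (-6, -7),  |v_rel|² = 85
v_rel×d = (-6)·(-20) − (-7)·(-4) = 92
since m = R²·85 − 92²:  R² = (8464 + 3776) / 85 = 144
R = √144 = 12  ⇒  r_B = 12 − 7 = 5

rB=5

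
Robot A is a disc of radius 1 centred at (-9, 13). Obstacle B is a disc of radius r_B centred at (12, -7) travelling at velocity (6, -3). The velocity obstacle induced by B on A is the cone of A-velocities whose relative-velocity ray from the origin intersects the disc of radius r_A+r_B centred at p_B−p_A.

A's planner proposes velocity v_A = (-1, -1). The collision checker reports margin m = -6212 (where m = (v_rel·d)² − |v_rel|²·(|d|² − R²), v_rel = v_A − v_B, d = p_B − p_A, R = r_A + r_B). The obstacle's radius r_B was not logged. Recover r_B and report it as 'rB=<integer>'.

m = -6212
d = (21, -20);  v_rel = (-7, 2),  |v_rel|² = 53
v_rel×d = (-7)·(-20) − (2)·(21) = 98
since m = R²·53 − 98²:  R² = (9604 + -6212) / 53 = 64
R = √64 = 8  ⇒  r_B = 8 − 1 = 7

rB=7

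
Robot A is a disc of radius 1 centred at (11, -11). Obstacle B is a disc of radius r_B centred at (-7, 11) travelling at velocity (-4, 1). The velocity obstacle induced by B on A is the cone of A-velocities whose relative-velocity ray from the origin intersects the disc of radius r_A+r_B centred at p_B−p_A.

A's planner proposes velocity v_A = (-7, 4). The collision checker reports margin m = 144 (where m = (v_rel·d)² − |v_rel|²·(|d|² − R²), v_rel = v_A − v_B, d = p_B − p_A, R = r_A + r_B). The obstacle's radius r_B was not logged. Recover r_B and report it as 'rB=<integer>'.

m = 144
d = (-18, 22);  v_rel = (-3, 3),  |v_rel|² = 18
v_rel×d = (-3)·(22) − (3)·(-18) = -12
since m = R²·18 − (-12)²:  R² = (144 + 144) / 18 = 16
R = √16 = 4  ⇒  r_B = 4 − 1 = 3

rB=3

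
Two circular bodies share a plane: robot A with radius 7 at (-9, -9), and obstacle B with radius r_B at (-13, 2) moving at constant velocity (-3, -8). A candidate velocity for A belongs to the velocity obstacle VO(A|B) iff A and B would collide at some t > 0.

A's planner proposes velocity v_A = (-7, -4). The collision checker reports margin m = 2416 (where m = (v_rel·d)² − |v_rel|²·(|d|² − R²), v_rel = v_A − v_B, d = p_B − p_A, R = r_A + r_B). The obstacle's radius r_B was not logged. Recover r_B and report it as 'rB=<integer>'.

m = 2416
d = (-4, 11);  v_rel = (-4, 4),  |v_rel|² = 32
v_rel×d = (-4)·(11) − (4)·(-4) = -28
since m = R²·32 − (-28)²:  R² = (784 + 2416) / 32 = 100
R = √100 = 10  ⇒  r_B = 10 − 7 = 3

rB=3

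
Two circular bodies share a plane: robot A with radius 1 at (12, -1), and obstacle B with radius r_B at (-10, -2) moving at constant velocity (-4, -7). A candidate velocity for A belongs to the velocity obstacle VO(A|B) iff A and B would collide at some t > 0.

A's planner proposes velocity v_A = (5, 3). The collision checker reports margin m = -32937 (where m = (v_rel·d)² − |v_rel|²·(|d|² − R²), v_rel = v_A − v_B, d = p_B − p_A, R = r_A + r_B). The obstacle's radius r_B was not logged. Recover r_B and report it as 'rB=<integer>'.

m = -32937
d = (-22, -1);  v_rel = (9, 10),  |v_rel|² = 181
v_rel×d = (9)·(-1) − (10)·(-22) = 211
since m = R²·181 − 211²:  R² = (44521 + -32937) / 181 = 64
R = √64 = 8  ⇒  r_B = 8 − 1 = 7

rB=7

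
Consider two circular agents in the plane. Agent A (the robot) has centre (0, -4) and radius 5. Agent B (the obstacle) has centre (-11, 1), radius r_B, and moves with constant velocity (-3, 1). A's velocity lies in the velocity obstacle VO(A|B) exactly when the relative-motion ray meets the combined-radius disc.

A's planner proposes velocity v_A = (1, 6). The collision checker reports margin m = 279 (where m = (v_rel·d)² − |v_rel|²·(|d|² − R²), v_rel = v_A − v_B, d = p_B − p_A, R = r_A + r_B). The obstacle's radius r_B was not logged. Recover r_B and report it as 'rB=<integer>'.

m = 279
d = (-11, 5);  v_rel = (4, 5),  |v_rel|² = 41
v_rel×d = (4)·(5) − (5)·(-11) = 75
since m = R²·41 − 75²:  R² = (5625 + 279) / 41 = 144
R = √144 = 12  ⇒  r_B = 12 − 5 = 7

rB=7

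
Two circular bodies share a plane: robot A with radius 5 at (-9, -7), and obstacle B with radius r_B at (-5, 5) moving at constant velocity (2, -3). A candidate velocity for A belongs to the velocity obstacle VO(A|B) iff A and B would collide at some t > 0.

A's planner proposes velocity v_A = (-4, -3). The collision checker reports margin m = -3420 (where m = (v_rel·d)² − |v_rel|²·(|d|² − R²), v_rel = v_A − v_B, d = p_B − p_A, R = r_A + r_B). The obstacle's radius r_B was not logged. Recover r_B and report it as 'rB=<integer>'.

m = -3420
d = (4, 12);  v_rel = (-6, 0),  |v_rel|² = 36
v_rel×d = (-6)·(12) − (0)·(4) = -72
since m = R²·36 − (-72)²:  R² = (5184 + -3420) / 36 = 49
R = √49 = 7  ⇒  r_B = 7 − 5 = 2

rB=2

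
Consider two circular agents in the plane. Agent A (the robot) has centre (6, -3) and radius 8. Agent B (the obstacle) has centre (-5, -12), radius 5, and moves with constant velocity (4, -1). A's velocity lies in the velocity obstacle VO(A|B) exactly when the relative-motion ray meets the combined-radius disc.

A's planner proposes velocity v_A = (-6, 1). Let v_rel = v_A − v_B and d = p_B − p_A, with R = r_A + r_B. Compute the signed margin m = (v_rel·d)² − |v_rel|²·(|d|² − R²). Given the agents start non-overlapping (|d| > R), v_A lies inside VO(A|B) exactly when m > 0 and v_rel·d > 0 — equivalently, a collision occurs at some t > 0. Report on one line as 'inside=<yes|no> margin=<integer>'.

d = (-11, -9),  |d|² = 202;  R = 8+5 = 13,  c = 202−13² = 33
v_rel = (-10, 2),  |v_rel|² = 104;  v_rel·d = (-10)·(-11) + (2)·(-9) = 92
104·t² − 184·t + 33 = 0  ⇒  m = 92² − 104·33 = 5032
m = 5032 > 0,  v_rel·d = 92 > 0  ⇒  inside

inside=yes margin=5032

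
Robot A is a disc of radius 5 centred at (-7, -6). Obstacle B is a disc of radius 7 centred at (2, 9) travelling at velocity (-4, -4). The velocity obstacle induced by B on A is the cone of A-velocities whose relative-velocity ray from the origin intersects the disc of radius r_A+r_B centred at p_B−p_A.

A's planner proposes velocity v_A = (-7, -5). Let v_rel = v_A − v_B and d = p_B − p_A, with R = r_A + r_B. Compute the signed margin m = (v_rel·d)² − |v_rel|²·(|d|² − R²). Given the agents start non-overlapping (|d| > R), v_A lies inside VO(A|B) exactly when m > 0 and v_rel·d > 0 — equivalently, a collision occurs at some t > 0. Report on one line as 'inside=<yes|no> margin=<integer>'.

d = (9, 15),  |d|² = 306;  R = 5+7 = 12,  c = 306−12² = 162
v_rel = (-3, -1),  |v_rel|² = 10;  v_rel·d = (-3)·(9) + (-1)·(15) = -42
10·t² + 84·t + 162 = 0  ⇒  m = (-42)² − 10·162 = 144
m = 144 > 0,  v_rel·d = -42 < 0  ⇒  outside

inside=no margin=144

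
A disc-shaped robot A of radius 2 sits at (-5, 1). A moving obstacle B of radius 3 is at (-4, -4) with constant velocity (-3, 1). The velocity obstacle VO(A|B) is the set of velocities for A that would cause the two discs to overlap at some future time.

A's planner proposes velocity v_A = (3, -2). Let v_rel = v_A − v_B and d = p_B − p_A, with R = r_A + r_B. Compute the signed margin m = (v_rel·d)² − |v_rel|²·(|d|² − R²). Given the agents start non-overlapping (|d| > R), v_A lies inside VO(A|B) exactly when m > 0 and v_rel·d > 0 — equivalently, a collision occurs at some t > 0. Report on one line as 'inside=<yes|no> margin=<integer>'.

d = (1, -5),  |d|² = 26;  R = 2+3 = 5,  c = 26−5² = 1
v_rel = (6, -3),  |v_rel|² = 45;  v_rel·d = (6)·(1) + (-3)·(-5) = 21
45·t² − 42·t + 1 = 0  ⇒  m = 21² − 45·1 = 396
m = 396 > 0,  v_rel·d = 21 > 0  ⇒  inside

inside=yes margin=396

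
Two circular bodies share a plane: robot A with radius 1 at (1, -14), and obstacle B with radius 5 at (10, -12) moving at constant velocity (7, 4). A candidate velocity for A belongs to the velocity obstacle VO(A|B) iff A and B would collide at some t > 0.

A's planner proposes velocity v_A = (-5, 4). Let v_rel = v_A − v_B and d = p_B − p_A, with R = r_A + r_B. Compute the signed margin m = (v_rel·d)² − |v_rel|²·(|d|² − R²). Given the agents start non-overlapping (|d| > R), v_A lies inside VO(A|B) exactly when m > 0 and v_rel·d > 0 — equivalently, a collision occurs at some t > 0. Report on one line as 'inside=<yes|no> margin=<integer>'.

d = (9, 2),  |d|² = 85;  R = 1+5 = 6,  c = 85−6² = 49
v_rel = (-12, 0),  |v_rel|² = 144;  v_rel·d = (-12)·(9) + (0)·(2) = -108
144·t² + 216·t + 49 = 0  ⇒  m = (-108)² − 144·49 = 4608
m = 4608 > 0,  v_rel·d = -108 < 0  ⇒  outside

inside=no margin=4608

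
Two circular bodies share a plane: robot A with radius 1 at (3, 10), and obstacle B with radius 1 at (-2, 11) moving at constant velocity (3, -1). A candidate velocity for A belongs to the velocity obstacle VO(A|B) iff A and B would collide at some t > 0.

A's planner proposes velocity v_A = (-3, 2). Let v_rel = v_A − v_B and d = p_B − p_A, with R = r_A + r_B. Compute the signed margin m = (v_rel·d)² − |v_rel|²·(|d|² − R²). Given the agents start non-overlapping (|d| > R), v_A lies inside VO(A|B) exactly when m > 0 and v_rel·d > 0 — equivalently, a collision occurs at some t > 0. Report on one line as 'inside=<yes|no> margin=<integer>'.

d = (-5, 1),  |d|² = 26;  R = 1+1 = 2,  c = 26−2² = 22
v_rel = (-6, 3),  |v_rel|² = 45;  v_rel·d = (-6)·(-5) + (3)·(1) = 33
45·t² − 66·t + 22 = 0  ⇒  m = 33² − 45·22 = 99
m = 99 > 0,  v_rel·d = 33 > 0  ⇒  inside

inside=yes margin=99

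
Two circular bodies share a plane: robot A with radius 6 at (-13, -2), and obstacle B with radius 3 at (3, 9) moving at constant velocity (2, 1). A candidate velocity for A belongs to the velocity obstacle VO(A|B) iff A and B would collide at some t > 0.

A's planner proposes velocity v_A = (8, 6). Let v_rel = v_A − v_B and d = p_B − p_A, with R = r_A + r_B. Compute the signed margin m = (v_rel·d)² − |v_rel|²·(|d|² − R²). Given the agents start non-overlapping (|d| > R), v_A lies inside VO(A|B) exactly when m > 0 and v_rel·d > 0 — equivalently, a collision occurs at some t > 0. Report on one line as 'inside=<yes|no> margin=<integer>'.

d = (16, 11),  |d|² = 377;  R = 6+3 = 9,  c = 377−9² = 296
v_rel = (6, 5),  |v_rel|² = 61;  v_rel·d = (6)·(16) + (5)·(11) = 151
61·t² − 302·t + 296 = 0  ⇒  m = 151² − 61·296 = 4745
m = 4745 > 0,  v_rel·d = 151 > 0  ⇒  inside

inside=yes margin=4745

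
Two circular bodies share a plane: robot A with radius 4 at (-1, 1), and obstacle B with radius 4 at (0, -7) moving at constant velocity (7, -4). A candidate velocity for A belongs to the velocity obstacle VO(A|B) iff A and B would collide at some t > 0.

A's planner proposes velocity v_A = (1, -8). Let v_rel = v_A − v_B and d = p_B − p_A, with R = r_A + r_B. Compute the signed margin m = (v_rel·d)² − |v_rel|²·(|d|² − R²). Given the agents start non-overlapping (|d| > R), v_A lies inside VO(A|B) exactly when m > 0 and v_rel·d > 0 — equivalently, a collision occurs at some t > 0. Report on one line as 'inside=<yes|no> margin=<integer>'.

d = (1, -8),  |d|² = 65;  R = 4+4 = 8,  c = 65−8² = 1
v_rel = (-6, -4),  |v_rel|² = 52;  v_rel·d = (-6)·(1) + (-4)·(-8) = 26
52·t² − 52·t + 1 = 0  ⇒  m = 26² − 52·1 = 624
m = 624 > 0,  v_rel·d = 26 > 0  ⇒  inside

inside=yes margin=624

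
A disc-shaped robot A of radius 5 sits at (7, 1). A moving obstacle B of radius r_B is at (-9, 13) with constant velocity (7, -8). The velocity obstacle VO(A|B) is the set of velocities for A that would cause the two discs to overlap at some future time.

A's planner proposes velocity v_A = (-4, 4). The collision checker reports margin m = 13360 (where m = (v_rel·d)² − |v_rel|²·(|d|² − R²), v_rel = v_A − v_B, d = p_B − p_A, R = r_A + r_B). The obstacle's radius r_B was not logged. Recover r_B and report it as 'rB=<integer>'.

m = 13360
d = (-16, 12);  v_rel = (-11, 12),  |v_rel|² = 265
v_rel×d = (-11)·(12) − (12)·(-16) = 60
since m = R²·265 − 60²:  R² = (3600 + 13360) / 265 = 64
R = √64 = 8  ⇒  r_B = 8 − 5 = 3

rB=3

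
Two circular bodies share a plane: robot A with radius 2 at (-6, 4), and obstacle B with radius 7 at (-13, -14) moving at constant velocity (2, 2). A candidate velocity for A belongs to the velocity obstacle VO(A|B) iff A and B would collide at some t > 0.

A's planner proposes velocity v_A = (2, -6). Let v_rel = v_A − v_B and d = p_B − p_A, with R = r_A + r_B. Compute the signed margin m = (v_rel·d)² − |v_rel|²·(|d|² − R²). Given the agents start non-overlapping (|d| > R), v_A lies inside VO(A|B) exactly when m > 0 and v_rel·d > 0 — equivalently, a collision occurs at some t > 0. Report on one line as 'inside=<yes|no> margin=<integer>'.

d = (-7, -18),  |d|² = 373;  R = 2+7 = 9,  c = 373−9² = 292
v_rel = (0, -8),  |v_rel|² = 64;  v_rel·d = (0)·(-7) + (-8)·(-18) = 144
64·t² − 288·t + 292 = 0  ⇒  m = 144² − 64·292 = 2048
m = 2048 > 0,  v_rel·d = 144 > 0  ⇒  inside

inside=yes margin=2048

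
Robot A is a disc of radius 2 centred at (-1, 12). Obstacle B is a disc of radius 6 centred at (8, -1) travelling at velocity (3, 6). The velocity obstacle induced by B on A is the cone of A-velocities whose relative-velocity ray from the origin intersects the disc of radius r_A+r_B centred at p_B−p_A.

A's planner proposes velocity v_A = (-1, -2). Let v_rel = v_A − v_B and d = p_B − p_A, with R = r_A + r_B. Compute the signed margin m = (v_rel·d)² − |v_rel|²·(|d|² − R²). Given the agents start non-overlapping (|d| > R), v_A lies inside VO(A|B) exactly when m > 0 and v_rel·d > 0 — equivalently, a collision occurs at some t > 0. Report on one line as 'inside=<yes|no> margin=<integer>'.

d = (9, -13),  |d|² = 250;  R = 2+6 = 8,  c = 250−8² = 186
v_rel = (-4, -8),  |v_rel|² = 80;  v_rel·d = (-4)·(9) + (-8)·(-13) = 68
80·t² − 136·t + 186 = 0  ⇒  m = 68² − 80·186 = -10256
m = -10256 < 0,  v_rel·d = 68 > 0  ⇒  outside

inside=no margin=-10256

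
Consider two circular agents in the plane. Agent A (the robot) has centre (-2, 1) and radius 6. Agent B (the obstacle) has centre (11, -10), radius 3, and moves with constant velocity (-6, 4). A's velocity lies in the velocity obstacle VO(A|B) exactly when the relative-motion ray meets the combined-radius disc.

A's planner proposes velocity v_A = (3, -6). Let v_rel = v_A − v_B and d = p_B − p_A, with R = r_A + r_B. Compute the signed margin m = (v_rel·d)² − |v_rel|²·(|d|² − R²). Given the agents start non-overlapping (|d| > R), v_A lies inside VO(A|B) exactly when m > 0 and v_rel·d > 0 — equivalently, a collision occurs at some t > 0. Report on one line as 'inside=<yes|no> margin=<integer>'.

d = (13, -11),  |d|² = 290;  R = 6+3 = 9,  c = 290−9² = 209
v_rel = (9, -10),  |v_rel|² = 181;  v_rel·d = (9)·(13) + (-10)·(-11) = 227
181·t² − 454·t + 209 = 0  ⇒  m = 227² − 181·209 = 13700
m = 13700 > 0,  v_rel·d = 227 > 0  ⇒  inside

inside=yes margin=13700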